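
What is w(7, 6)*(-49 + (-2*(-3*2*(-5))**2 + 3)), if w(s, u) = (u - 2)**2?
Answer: -29536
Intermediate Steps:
w(s, u) = (-2 + u)**2
w(7, 6)*(-49 + (-2*(-3*2*(-5))**2 + 3)) = (-2 + 6)**2*(-49 + (-2*(-3*2*(-5))**2 + 3)) = 4**2*(-49 + (-2*(-6*(-5))**2 + 3)) = 16*(-49 + (-2*30**2 + 3)) = 16*(-49 + (-2*900 + 3)) = 16*(-49 + (-1800 + 3)) = 16*(-49 - 1797) = 16*(-1846) = -29536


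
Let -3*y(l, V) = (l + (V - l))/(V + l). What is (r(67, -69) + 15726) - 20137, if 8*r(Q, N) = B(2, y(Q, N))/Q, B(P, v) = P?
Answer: -1182147/268 ≈ -4411.0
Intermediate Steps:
y(l, V) = -V/(3*(V + l)) (y(l, V) = -(l + (V - l))/(3*(V + l)) = -V/(3*(V + l)))
r(Q, N) = 1/(4*Q) (r(Q, N) = (2/Q)/8 = 1/(4*Q))
(r(67, -69) + 15726) - 20137 = ((1/4)/67 + 15726) - 20137 = ((1/4)*(1/67) + 15726) - 20137 = (1/268 + 15726) - 20137 = 4214569/268 - 20137 = -1182147/268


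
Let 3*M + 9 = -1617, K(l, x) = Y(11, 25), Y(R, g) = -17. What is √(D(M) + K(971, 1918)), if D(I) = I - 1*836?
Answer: 3*I*√155 ≈ 37.35*I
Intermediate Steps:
K(l, x) = -17
M = -542 (M = -3 + (⅓)*(-1617) = -3 - 539 = -542)
D(I) = -836 + I (D(I) = I - 836 = -836 + I)
√(D(M) + K(971, 1918)) = √((-836 - 542) - 17) = √(-1378 - 17) = √(-1395) = 3*I*√155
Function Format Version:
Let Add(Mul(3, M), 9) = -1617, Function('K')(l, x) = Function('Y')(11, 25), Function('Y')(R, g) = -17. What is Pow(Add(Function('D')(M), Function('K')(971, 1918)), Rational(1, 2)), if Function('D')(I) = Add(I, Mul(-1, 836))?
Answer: Mul(3, I, Pow(155, Rational(1, 2))) ≈ Mul(37.350, I)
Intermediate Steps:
Function('K')(l, x) = -17
M = -542 (M = Add(-3, Mul(Rational(1, 3), -1617)) = Add(-3, -539) = -542)
Function('D')(I) = Add(-836, I) (Function('D')(I) = Add(I, -836) = Add(-836, I))
Pow(Add(Function('D')(M), Function('K')(971, 1918)), Rational(1, 2)) = Pow(Add(Add(-836, -542), -17), Rational(1, 2)) = Pow(Add(-1378, -17), Rational(1, 2)) = Pow(-1395, Rational(1, 2)) = Mul(3, I, Pow(155, Rational(1, 2)))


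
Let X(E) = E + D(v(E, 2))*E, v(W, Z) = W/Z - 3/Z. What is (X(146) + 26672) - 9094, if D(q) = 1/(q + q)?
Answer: 2534678/143 ≈ 17725.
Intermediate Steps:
v(W, Z) = -3/Z + W/Z
D(q) = 1/(2*q)
X(E) = E + E/(2*(-3/2 + E/2)) (X(E) = E + (1/(2*(((-3 + E)/2))))*E = E + (1/(2*(-3/2 + E/2)))*E = E + E/(2*(-3/2 + E/2)))
(X(146) + 26672) - 9094 = (146*(-2 + 146)/(-3 + 146) + 26672) - 9094 = (146*144/143 + 26672) - 9094 = (146*(1/143)*144 + 26672) - 9094 = (21024/143 + 26672) - 9094 = 3835120/143 - 9094 = 2534678/143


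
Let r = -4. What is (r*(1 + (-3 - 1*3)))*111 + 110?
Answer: 2330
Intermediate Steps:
(r*(1 + (-3 - 1*3)))*111 + 110 = -4*(1 + (-3 - 1*3))*111 + 110 = -4*(1 + (-3 - 3))*111 + 110 = -4*(1 - 6)*111 + 110 = -4*(-5)*111 + 110 = 20*111 + 110 = 2220 + 110 = 2330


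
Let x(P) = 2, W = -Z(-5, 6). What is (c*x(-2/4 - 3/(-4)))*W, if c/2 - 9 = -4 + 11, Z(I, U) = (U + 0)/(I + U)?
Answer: -384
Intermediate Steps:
Z(I, U) = U/(I + U)
c = 32 (c = 18 + 2*(-4 + 11) = 18 + 2*7 = 18 + 14 = 32)
W = -6 (W = -6/(-5 + 6) = -6/1 = -6 ≈ -6.0000)
(c*x(-2/4 - 3/(-4)))*W = (32*2)*(-6) = 64*(-6) = -384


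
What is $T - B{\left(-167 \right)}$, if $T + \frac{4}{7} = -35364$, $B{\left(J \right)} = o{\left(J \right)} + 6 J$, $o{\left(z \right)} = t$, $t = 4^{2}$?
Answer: $- \frac{240650}{7} \approx -34379.0$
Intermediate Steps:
$t = 16$
$o{\left(z \right)} = 16$
$B{\left(J \right)} = 16 + 6 J$
$T = - \frac{247552}{7}$ ($T = - \frac{4}{7} - 35364 = - \frac{247552}{7} \approx -35365.0$)
$T - B{\left(-167 \right)} = - \frac{247552}{7} - \left(16 + 6 \left(-167\right)\right) = - \frac{247552}{7} - \left(16 - 1002\right) = - \frac{247552}{7} - -986 = - \frac{247552}{7} + 986 = - \frac{240650}{7}$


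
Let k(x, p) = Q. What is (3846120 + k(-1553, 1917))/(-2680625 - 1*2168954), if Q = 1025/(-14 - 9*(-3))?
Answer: -50000585/63044527 ≈ -0.79310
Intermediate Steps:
Q = 1025/13 (Q = 1025/(-14 + 27) = 1025/13 ≈ 78.846)
k(x, p) = 1025/13
(3846120 + k(-1553, 1917))/(-2680625 - 1*2168954) = (3846120 + 1025/13)/(-2680625 - 1*2168954) = 50000585/(13*(-2680625 - 2168954)) = (50000585/13)/(-4849579) = (50000585/13)*(-1/4849579) = -50000585/63044527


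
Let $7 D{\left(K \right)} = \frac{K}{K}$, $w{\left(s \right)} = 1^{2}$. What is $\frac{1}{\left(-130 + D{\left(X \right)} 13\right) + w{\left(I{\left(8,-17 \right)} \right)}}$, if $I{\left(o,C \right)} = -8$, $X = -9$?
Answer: $- \frac{7}{890} \approx -0.0078652$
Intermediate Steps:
$w{\left(s \right)} = 1$
$D{\left(K \right)} = \frac{1}{7}$ ($D{\left(K \right)} = \frac{K \frac{1}{K}}{7} = \frac{1}{7} \cdot 1 = \frac{1}{7}$)
$\frac{1}{\left(-130 + D{\left(X \right)} 13\right) + w{\left(I{\left(8,-17 \right)} \right)}} = \frac{1}{\left(-130 + \frac{1}{7} \cdot 13\right) + 1} = \frac{1}{\left(-130 + \frac{13}{7}\right) + 1} = \frac{1}{- \frac{897}{7} + 1} = \frac{1}{- \frac{890}{7}} = - \frac{7}{890}$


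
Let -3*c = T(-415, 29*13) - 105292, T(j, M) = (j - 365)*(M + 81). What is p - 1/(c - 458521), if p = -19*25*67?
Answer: -29057211572/913031 ≈ -31825.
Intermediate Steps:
T(j, M) = (-365 + j)*(81 + M)
c = 462532/3 (c = -((-29565 - 10585*13 + 81*(-415) + (29*13)*(-415)) - 105292)/3 = -((-29565 - 365*377 - 33615 + 377*(-415)) - 105292)/3 = -((-29565 - 137605 - 33615 - 156455) - 105292)/3 = -(-357240 - 105292)/3 = -⅓*(-462532) = 462532/3 ≈ 1.5418e+5)
p = -31825 (p = -475*67 = -31825)
p - 1/(c - 458521) = -31825 - 1/(462532/3 - 458521) = -31825 - 1/(-913031/3) = -31825 - 1*(-3/913031) = -31825 + 3/913031 = -29057211572/913031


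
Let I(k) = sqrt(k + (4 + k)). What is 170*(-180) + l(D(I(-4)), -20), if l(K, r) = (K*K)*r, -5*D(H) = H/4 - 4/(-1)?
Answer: -153063/5 - 16*I/5 ≈ -30613.0 - 3.2*I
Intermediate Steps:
I(k) = sqrt(4 + 2*k)
D(H) = -4/5 - H/20 (D(H) = -(H/4 - 4/(-1))/5 = -(H*(1/4) - 4*(-1))/5 = -(H/4 + 4)/5 = -(4 + H/4)/5 = -4/5 - H/20)
l(K, r) = r*K**2 (l(K, r) = K**2*r = r*K**2)
170*(-180) + l(D(I(-4)), -20) = 170*(-180) - 20*(-4/5 - sqrt(4 + 2*(-4))/20)**2 = -30600 - 20*(-4/5 - sqrt(4 - 8)/20)**2 = -30600 - 20*(-4/5 - I/10)**2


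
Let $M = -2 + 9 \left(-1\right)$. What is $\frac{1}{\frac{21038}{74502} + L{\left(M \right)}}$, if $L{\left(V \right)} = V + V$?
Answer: $- \frac{37251}{809003} \approx -0.046046$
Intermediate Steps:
$M = -11$ ($M = -2 - 9 = -11$)
$L{\left(V \right)} = 2 V$
$\frac{1}{\frac{21038}{74502} + L{\left(M \right)}} = \frac{1}{\frac{21038}{74502} + 2 \left(-11\right)} = \frac{1}{21038 \cdot \frac{1}{74502} - 22} = \frac{1}{\frac{10519}{37251} - 22} = \frac{1}{- \frac{809003}{37251}} = - \frac{37251}{809003}$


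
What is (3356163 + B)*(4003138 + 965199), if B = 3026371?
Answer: 31710579825958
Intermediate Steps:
(3356163 + B)*(4003138 + 965199) = (3356163 + 3026371)*(4003138 + 965199) = 6382534*4968337 = 31710579825958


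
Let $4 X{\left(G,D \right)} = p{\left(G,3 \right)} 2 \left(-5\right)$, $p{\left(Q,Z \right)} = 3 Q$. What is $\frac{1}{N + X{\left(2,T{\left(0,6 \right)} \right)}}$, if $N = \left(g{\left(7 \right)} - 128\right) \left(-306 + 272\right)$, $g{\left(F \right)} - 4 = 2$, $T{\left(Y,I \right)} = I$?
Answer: $\frac{1}{4133} \approx 0.00024196$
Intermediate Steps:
$g{\left(F \right)} = 6$ ($g{\left(F \right)} = 4 + 2 = 6$)
$X{\left(G,D \right)} = - \frac{15 G}{2}$ ($X{\left(G,D \right)} = \frac{3 G 2 \left(-5\right)}{4} = \frac{6 G \left(-5\right)}{4} = \frac{\left(-30\right) G}{4} = - \frac{15 G}{2}$)
$N = 4148$ ($N = \left(6 - 128\right) \left(-306 + 272\right) = \left(-122\right) \left(-34\right) = 4148$)
$\frac{1}{N + X{\left(2,T{\left(0,6 \right)} \right)}} = \frac{1}{4148 - 15} = \frac{1}{4133}$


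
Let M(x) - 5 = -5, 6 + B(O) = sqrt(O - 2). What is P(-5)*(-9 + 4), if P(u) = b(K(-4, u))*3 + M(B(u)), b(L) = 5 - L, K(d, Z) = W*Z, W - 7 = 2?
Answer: -750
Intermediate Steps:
W = 9 (W = 7 + 2 = 9)
B(O) = -6 + sqrt(-2 + O) (B(O) = -6 + sqrt(O - 2) = -6 + sqrt(-2 + O))
M(x) = 0 (M(x) = 5 - 5 = 0)
K(d, Z) = 9*Z
P(u) = 15 - 27*u (P(u) = (5 - 9*u)*3 + 0 = (15 - 27*u) + 0 = 15 - 27*u)
P(-5)*(-9 + 4) = (15 - 27*(-5))*(-9 + 4) = (15 + 135)*(-5) = 150*(-5) = -750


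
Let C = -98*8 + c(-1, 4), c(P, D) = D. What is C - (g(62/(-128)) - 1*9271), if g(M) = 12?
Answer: 8479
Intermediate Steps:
C = -780 (C = -98*8 + 4 = -784 + 4 = -780)
C - (g(62/(-128)) - 1*9271) = -780 - (12 - 1*9271) = -780 - (12 - 9271) = -780 - 1*(-9259) = -780 + 9259 = 8479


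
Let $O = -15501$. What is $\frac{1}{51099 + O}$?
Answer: $\frac{1}{35598} \approx 2.8091 \cdot 10^{-5}$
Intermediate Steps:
$\frac{1}{51099 + O} = \frac{1}{51099 - 15501} = \frac{1}{35598}$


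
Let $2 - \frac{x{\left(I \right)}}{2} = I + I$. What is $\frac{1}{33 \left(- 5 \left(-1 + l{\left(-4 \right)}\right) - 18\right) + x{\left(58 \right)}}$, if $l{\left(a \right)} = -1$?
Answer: $- \frac{1}{492} \approx -0.0020325$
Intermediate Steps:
$x{\left(I \right)} = 4 - 4 I$ ($x{\left(I \right)} = 4 - 2 \left(I + I\right) = 4 - 2 \cdot 2 I = 4 - 4 I$)
$\frac{1}{33 \left(- 5 \left(-1 + l{\left(-4 \right)}\right) - 18\right) + x{\left(58 \right)}} = \frac{1}{33 \left(- 5 \left(-1 - 1\right) - 18\right) + \left(4 - 232\right)} = \frac{1}{33 \left(\left(-5\right) \left(-2\right) - 18\right) + \left(4 - 232\right)} = \frac{1}{33 \left(10 - 18\right) - 228} = \frac{1}{33 \left(-8\right) - 228} = \frac{1}{-264 - 228} = \frac{1}{-492} = - \frac{1}{492}$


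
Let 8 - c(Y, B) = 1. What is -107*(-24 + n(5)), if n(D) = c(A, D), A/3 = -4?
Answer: 1819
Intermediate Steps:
A = -12 (A = 3*(-4) = -12)
c(Y, B) = 7 (c(Y, B) = 8 - 1*1 = 8 - 1 = 7)
n(D) = 7
-107*(-24 + n(5)) = -107*(-24 + 7) = -107*(-17) = 1819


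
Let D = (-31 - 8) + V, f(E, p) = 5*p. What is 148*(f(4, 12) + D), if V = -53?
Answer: -4736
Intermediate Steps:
D = -92 (D = (-31 - 8) - 53 = -39 - 53 = -92)
148*(f(4, 12) + D) = 148*(5*12 - 92) = 148*(60 - 92) = 148*(-32) = -4736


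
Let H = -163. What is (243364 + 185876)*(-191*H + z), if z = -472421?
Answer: -189418461120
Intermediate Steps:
(243364 + 185876)*(-191*H + z) = (243364 + 185876)*(-191*(-163) - 472421) = 429240*(31133 - 472421) = 429240*(-441288) = -189418461120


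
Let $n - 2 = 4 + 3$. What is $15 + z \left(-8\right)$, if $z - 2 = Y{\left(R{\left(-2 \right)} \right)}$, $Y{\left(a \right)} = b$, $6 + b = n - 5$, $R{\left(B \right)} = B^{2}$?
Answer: $15$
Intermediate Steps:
$n = 9$ ($n = 2 + \left(4 + 3\right) = 2 + 7 = 9$)
$b = -2$ ($b = -6 + \left(9 - 5\right) = -6 + 4 = -2$)
$Y{\left(a \right)} = -2$
$z = 0$ ($z = 2 - 2 = 0$)
$15 + z \left(-8\right) = 15 + 0 \left(-8\right) = 15 + 0 = 15$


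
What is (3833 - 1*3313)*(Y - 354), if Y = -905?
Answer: -654680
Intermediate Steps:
(3833 - 1*3313)*(Y - 354) = (3833 - 1*3313)*(-905 - 354) = (3833 - 3313)*(-1259) = 520*(-1259) = -654680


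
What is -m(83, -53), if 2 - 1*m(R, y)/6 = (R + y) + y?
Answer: -150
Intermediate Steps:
m(R, y) = 12 - 12*y - 6*R (m(R, y) = 12 - 6*((R + y) + y) = 12 - 6*(R + 2*y) = 12 + (-12*y - 6*R) = 12 - 12*y - 6*R)
-m(83, -53) = -(12 - 12*(-53) - 6*83) = -(12 + 636 - 498) = -1*150 = -150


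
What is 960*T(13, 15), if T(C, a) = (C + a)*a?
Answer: 403200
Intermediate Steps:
T(C, a) = a*(C + a)
960*T(13, 15) = 960*(15*(13 + 15)) = 960*(15*28) = 960*420 = 403200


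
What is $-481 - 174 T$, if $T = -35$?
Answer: $5609$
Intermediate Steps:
$-481 - 174 T = -481 - -6090 = -481 + 6090 = 5609$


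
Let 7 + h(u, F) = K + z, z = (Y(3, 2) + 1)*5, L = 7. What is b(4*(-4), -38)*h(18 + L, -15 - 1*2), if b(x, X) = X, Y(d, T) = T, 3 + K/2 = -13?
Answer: 912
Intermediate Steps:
K = -32 (K = -6 + 2*(-13) = -6 - 26 = -32)
z = 15 (z = (2 + 1)*5 = 3*5 = 15)
h(u, F) = -24 (h(u, F) = -7 + (-32 + 15) = -7 - 17 = -24)
b(4*(-4), -38)*h(18 + L, -15 - 1*2) = -38*(-24) = 912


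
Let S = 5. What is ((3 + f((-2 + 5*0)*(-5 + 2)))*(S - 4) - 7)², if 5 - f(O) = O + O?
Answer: 121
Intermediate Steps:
f(O) = 5 - 2*O (f(O) = 5 - (O + O) = 5 - 2*O)
((3 + f((-2 + 5*0)*(-5 + 2)))*(S - 4) - 7)² = ((3 + (5 - 2*(-2 + 5*0)*(-5 + 2)))*(5 - 4) - 7)² = ((3 + (5 - 2*(-2 + 0)*(-3)))*1 - 7)² = ((3 + (5 - (-4)*(-3)))*1 - 7)² = ((3 + (5 - 2*6))*1 - 7)² = ((3 + (5 - 12))*1 - 7)² = ((3 - 7)*1 - 7)² = (-4*1 - 7)² = (-4 - 7)² = (-11)² = 121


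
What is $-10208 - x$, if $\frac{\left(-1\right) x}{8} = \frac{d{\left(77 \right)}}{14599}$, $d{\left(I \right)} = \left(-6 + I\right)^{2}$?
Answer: $- \frac{148986264}{14599} \approx -10205.0$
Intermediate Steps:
$x = - \frac{40328}{14599}$ ($x = - 8 \frac{\left(-6 + 77\right)^{2}}{14599} = - 8 \cdot 71^{2} \cdot \frac{1}{14599} = - 8 \cdot 5041 \cdot \frac{1}{14599} = \left(-8\right) \frac{5041}{14599} = - \frac{40328}{14599} \approx -2.7624$)
$-10208 - x = -10208 - - \frac{40328}{14599} = -10208 + \frac{40328}{14599} = - \frac{148986264}{14599}$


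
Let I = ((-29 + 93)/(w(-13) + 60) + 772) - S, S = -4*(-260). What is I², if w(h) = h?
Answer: 157051024/2209 ≈ 71096.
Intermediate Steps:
S = 1040
I = -12532/47 (I = ((-29 + 93)/(-13 + 60) + 772) - 1*1040 = (64/47 + 772) - 1040 = 36348/47 - 1040 = -12532/47 ≈ -266.64)
I² = (-12532/47)² = 157051024/2209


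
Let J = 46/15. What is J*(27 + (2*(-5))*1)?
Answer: 782/15 ≈ 52.133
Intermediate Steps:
J = 46/15 (J = 46*(1/15) = 46/15 ≈ 3.0667)
J*(27 + (2*(-5))*1) = 46*(27 + (2*(-5))*1)/15 = 46*(27 - 10*1)/15 = 46*(27 - 10)/15 = (46/15)*17 = 782/15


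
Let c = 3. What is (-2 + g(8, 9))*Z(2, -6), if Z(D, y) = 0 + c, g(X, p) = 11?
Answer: 27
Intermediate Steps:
Z(D, y) = 3 (Z(D, y) = 0 + 3 = 3)
(-2 + g(8, 9))*Z(2, -6) = (-2 + 11)*3 = 9*3 = 27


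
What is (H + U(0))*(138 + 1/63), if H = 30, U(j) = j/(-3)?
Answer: 86950/21 ≈ 4140.5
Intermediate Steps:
U(j) = -j/3 (U(j) = j*(-⅓) = -j/3)
(H + U(0))*(138 + 1/63) = (30 - ⅓*0)*(138 + 1/63) = (30 + 0)*(138 + 1/63) = 30*(8695/63) = 86950/21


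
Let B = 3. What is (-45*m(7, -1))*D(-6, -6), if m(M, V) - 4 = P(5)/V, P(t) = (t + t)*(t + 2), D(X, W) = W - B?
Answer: -26730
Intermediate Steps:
D(X, W) = -3 + W (D(X, W) = W - 1*3 = W - 3 = -3 + W)
P(t) = 2*t*(2 + t) (P(t) = (2*t)*(2 + t) = 2*t*(2 + t))
m(M, V) = 4 + 70/V (m(M, V) = 4 + (2*5*(2 + 5))/V = 4 + (2*5*7)/V = 4 + 70/V)
(-45*m(7, -1))*D(-6, -6) = (-45*(4 + 70/(-1)))*(-3 - 6) = -45*(4 + 70*(-1))*(-9) = -45*(4 - 70)*(-9) = -45*(-66)*(-9) = 2970*(-9) = -26730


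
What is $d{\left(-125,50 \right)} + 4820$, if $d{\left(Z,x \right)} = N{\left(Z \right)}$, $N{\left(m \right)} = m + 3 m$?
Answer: $4320$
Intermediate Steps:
$N{\left(m \right)} = 4 m$
$d{\left(Z,x \right)} = 4 Z$
$d{\left(-125,50 \right)} + 4820 = 4 \left(-125\right) + 4820 = -500 + 4820 = 4320$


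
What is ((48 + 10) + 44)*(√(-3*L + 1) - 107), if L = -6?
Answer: -10914 + 102*√19 ≈ -10469.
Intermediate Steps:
((48 + 10) + 44)*(√(-3*L + 1) - 107) = ((48 + 10) + 44)*(√(-3*(-6) + 1) - 107) = (58 + 44)*(√(18 + 1) - 107) = 102*(√19 - 107) = 102*(-107 + √19) = -10914 + 102*√19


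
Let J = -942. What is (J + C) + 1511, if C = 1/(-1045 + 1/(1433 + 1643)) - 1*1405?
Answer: -2687257360/3214419 ≈ -836.00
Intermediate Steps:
C = -4516261771/3214419 (C = 1/(-1045 + 1/3076) - 1405 = 1/(-3214419/3076) - 1405 = -3076/3214419 - 1405 = -4516261771/3214419 ≈ -1405.0)
(J + C) + 1511 = (-942 - 4516261771/3214419) + 1511 = -7544244469/3214419 + 1511 = -2687257360/3214419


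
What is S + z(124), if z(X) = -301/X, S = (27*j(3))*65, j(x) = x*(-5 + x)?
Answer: -1306021/124 ≈ -10532.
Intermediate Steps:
S = -10530 (S = (27*(3*(-5 + 3)))*65 = (27*(3*(-2)))*65 = (27*(-6))*65 = -162*65 = -10530)
S + z(124) = -10530 - 301/124 = -1306021/124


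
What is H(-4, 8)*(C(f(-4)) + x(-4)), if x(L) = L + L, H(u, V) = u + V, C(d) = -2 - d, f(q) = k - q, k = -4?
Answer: -40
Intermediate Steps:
f(q) = -4 - q
H(u, V) = V + u
x(L) = 2*L
H(-4, 8)*(C(f(-4)) + x(-4)) = (8 - 4)*((-2 - (-4 - 1*(-4))) + 2*(-4)) = 4*((-2 - (-4 + 4)) - 8) = 4*((-2 - 1*0) - 8) = 4*((-2 + 0) - 8) = 4*(-2 - 8) = 4*(-10) = -40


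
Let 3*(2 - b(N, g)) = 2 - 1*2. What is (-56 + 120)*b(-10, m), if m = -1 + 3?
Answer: 128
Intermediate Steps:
m = 2
b(N, g) = 2 (b(N, g) = 2 - (2 - 1*2)/3 = 2 - (2 - 2)/3 = 2 - 1/3*0 = 2 + 0 = 2)
(-56 + 120)*b(-10, m) = (-56 + 120)*2 = 64*2 = 128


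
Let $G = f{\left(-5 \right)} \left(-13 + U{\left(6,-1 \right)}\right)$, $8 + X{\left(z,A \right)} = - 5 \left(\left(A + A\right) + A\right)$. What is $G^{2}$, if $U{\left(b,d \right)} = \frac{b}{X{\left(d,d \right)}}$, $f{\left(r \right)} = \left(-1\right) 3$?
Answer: $\frac{65025}{49} \approx 1327.0$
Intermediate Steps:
$f{\left(r \right)} = -3$
$X{\left(z,A \right)} = -8 - 15 A$ ($X{\left(z,A \right)} = -8 - 5 \left(\left(A + A\right) + A\right) = -8 - 5 \left(2 A + A\right) = -8 - 5 \cdot 3 A = -8 - 15 A$)
$U{\left(b,d \right)} = \frac{b}{-8 - 15 d}$
$G = \frac{255}{7}$ ($G = - 3 \left(-13 - \frac{6}{8 + 15 \left(-1\right)}\right) = - 3 \left(-13 - \frac{6}{8 - 15}\right) = - 3 \left(-13 - \frac{6}{-7}\right) = - 3 \left(-13 - 6 \left(- \frac{1}{7}\right)\right) = - 3 \left(-13 + \frac{6}{7}\right) = \left(-3\right) \left(- \frac{85}{7}\right) = \frac{255}{7} \approx 36.429$)
$G^{2} = \left(\frac{255}{7}\right)^{2} = \frac{65025}{49}$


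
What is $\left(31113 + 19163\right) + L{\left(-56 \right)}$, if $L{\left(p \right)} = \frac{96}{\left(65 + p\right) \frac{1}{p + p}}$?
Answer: $\frac{147244}{3} \approx 49081.0$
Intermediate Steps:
$L{\left(p \right)} = \frac{192 p}{65 + p}$ ($L{\left(p \right)} = \frac{96}{\left(65 + p\right) \frac{1}{2 p}} = \frac{96}{\frac{1}{2} \frac{1}{p} \left(65 + p\right)} = 96 \frac{2 p}{65 + p} = \frac{192 p}{65 + p}$)
$\left(31113 + 19163\right) + L{\left(-56 \right)} = \left(31113 + 19163\right) + 192 \left(-56\right) \frac{1}{65 - 56} = 50276 + 192 \left(-56\right) \frac{1}{9} = 50276 - \frac{3584}{3} = \frac{147244}{3}$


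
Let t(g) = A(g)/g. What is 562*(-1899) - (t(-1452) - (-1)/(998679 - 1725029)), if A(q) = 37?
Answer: -562786707825599/527330100 ≈ -1.0672e+6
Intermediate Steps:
t(g) = 37/g
562*(-1899) - (t(-1452) - (-1)/(998679 - 1725029)) = 562*(-1899) - (37/(-1452) - (-1)/(998679 - 1725029)) = -1067238 - (37*(-1/1452) - (-1)/(-726350)) = -1067238 - (-37/1452 - (-1)*(-1)/726350) = -1067238 - (-37/1452 - 1*1/726350) = -1067238 - (-37/1452 - 1/726350) = -1067238 - 1*(-13438201/527330100) = -1067238 + 13438201/527330100 = -562786707825599/527330100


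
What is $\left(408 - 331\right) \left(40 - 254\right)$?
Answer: $-16478$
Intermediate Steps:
$\left(408 - 331\right) \left(40 - 254\right) = 77 \left(-214\right) = -16478$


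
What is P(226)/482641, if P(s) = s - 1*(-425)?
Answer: 651/482641 ≈ 0.0013488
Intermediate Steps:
P(s) = 425 + s (P(s) = s + 425 = 425 + s)
P(226)/482641 = (425 + 226)/482641 = 651*(1/482641) = 651/482641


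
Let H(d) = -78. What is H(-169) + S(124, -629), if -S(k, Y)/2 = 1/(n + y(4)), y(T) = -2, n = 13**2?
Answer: -13028/167 ≈ -78.012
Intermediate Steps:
n = 169
S(k, Y) = -2/167 (S(k, Y) = -2/(169 - 2) = -2/167)
H(-169) + S(124, -629) = -78 - 2/167 = -13028/167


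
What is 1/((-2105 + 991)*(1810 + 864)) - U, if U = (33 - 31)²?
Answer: -11915345/2978836 ≈ -4.0000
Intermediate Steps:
U = 4 (U = 2² = 4)
1/((-2105 + 991)*(1810 + 864)) - U = 1/((-2105 + 991)*(1810 + 864)) - 1*4 = 1/(-1114*2674) - 4 = 1/(-2978836) - 4 = -1/2978836 - 4 = -11915345/2978836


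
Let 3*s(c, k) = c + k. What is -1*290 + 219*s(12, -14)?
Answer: -436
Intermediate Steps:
s(c, k) = c/3 + k/3 (s(c, k) = (c + k)/3 = c/3 + k/3)
-1*290 + 219*s(12, -14) = -1*290 + 219*((⅓)*12 + (⅓)*(-14)) = -290 + 219*(4 - 14/3) = -290 + 219*(-⅔) = -290 - 146 = -436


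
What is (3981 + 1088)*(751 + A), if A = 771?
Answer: 7715018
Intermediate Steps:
(3981 + 1088)*(751 + A) = (3981 + 1088)*(751 + 771) = 5069*1522 = 7715018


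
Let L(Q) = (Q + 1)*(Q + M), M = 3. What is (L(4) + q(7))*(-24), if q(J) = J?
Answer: -1008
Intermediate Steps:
L(Q) = (1 + Q)*(3 + Q) (L(Q) = (Q + 1)*(Q + 3) = (1 + Q)*(3 + Q))
(L(4) + q(7))*(-24) = ((3 + 4² + 4*4) + 7)*(-24) = ((3 + 16 + 16) + 7)*(-24) = (35 + 7)*(-24) = 42*(-24) = -1008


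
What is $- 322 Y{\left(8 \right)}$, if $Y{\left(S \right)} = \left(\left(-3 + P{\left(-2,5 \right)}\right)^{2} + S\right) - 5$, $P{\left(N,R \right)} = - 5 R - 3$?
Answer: $-310408$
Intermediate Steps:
$P{\left(N,R \right)} = -3 - 5 R$
$Y{\left(S \right)} = 956 + S$ ($Y{\left(S \right)} = \left(\left(-3 - 28\right)^{2} + S\right) - 5 = \left(\left(-31\right)^{2} + S\right) - 5 = \left(961 + S\right) - 5 = 956 + S$)
$- 322 Y{\left(8 \right)} = - 322 \left(956 + 8\right) = \left(-322\right) 964 = -310408$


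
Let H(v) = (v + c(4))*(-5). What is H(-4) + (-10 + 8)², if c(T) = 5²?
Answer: -101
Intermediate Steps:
c(T) = 25
H(v) = -125 - 5*v (H(v) = (v + 25)*(-5) = (25 + v)*(-5) = -125 - 5*v)
H(-4) + (-10 + 8)² = (-125 - 5*(-4)) + (-10 + 8)² = (-125 + 20) + (-2)² = -105 + 4 = -101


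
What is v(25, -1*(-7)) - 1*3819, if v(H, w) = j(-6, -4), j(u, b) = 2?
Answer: -3817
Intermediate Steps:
v(H, w) = 2
v(25, -1*(-7)) - 1*3819 = 2 - 1*3819 = 2 - 3819 = -3817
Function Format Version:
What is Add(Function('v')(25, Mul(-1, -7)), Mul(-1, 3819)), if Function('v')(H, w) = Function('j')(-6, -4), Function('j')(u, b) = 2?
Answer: -3817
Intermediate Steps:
Function('v')(H, w) = 2
Add(Function('v')(25, Mul(-1, -7)), Mul(-1, 3819)) = Add(2, Mul(-1, 3819)) = Add(2, -3819) = -3817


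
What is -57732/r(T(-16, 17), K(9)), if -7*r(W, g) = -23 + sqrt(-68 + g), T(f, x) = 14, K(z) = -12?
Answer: -442612/29 - 76976*I*sqrt(5)/29 ≈ -15262.0 - 5935.3*I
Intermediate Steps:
r(W, g) = 23/7 - sqrt(-68 + g)/7 (r(W, g) = -(-23 + sqrt(-68 + g))/7 = 23/7 - sqrt(-68 + g)/7)
-57732/r(T(-16, 17), K(9)) = -57732/(23/7 - sqrt(-68 - 12)/7) = -57732/(23/7 - 4*I*sqrt(5)/7)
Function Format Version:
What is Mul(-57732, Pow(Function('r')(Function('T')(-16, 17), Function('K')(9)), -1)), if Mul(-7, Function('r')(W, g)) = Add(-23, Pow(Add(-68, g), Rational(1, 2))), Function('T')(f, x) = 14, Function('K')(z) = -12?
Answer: Add(Rational(-442612, 29), Mul(Rational(-76976, 29), I, Pow(5, Rational(1, 2)))) ≈ Add(-15262., Mul(-5935.3, I))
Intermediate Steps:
Function('r')(W, g) = Add(Rational(23, 7), Mul(Rational(-1, 7), Pow(Add(-68, g), Rational(1, 2)))) (Function('r')(W, g) = Mul(Rational(-1, 7), Add(-23, Pow(Add(-68, g), Rational(1, 2)))) = Add(Rational(23, 7), Mul(Rational(-1, 7), Pow(Add(-68, g), Rational(1, 2)))))
Mul(-57732, Pow(Function('r')(Function('T')(-16, 17), Function('K')(9)), -1)) = Mul(-57732, Pow(Add(Rational(23, 7), Mul(Rational(-1, 7), Pow(Add(-68, -12), Rational(1, 2)))), -1)) = Mul(-57732, Pow(Add(Rational(23, 7), Mul(Rational(-1, 7), Pow(-80, Rational(1, 2)))), -1)) = Mul(-57732, Pow(Add(Rational(23, 7), Mul(Rational(-1, 7), Mul(4, I, Pow(5, Rational(1, 2))))), -1)) = Mul(-57732, Pow(Add(Rational(23, 7), Mul(Rational(-4, 7), I, Pow(5, Rational(1, 2)))), -1))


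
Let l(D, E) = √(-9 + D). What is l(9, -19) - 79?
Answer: -79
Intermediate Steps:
l(9, -19) - 79 = √(-9 + 9) - 79 = √0 - 79 = 0 - 79 = -79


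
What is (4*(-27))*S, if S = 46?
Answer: -4968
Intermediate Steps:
(4*(-27))*S = (4*(-27))*46 = -108*46 = -4968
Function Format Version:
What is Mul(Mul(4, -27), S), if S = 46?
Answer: -4968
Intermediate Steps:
Mul(Mul(4, -27), S) = Mul(Mul(4, -27), 46) = Mul(-108, 46) = -4968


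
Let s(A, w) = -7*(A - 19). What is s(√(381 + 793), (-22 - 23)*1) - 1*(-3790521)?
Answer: 3790654 - 7*√1174 ≈ 3.7904e+6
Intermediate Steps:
s(A, w) = 133 - 7*A (s(A, w) = -7*(-19 + A) = 133 - 7*A)
s(√(381 + 793), (-22 - 23)*1) - 1*(-3790521) = (133 - 7*√(381 + 793)) - 1*(-3790521) = (133 - 7*√1174) + 3790521 = 3790654 - 7*√1174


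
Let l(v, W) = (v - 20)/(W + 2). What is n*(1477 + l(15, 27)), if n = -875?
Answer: -37474500/29 ≈ -1.2922e+6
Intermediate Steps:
l(v, W) = (-20 + v)/(2 + W)
n*(1477 + l(15, 27)) = -875*(1477 + (-20 + 15)/(2 + 27)) = -875*(1477 - 5/29) = -875*42828/29 = -37474500/29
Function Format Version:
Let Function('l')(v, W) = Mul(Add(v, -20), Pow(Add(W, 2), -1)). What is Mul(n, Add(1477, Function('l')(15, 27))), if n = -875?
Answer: Rational(-37474500, 29) ≈ -1.2922e+6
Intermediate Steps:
Function('l')(v, W) = Mul(Pow(Add(2, W), -1), Add(-20, v)) (Function('l')(v, W) = Mul(Add(-20, v), Pow(Add(2, W), -1)) = Mul(Pow(Add(2, W), -1), Add(-20, v)))
Mul(n, Add(1477, Function('l')(15, 27))) = Mul(-875, Add(1477, Mul(Pow(Add(2, 27), -1), Add(-20, 15)))) = Mul(-875, Add(1477, Mul(Pow(29, -1), -5))) = Mul(-875, Add(1477, Mul(Rational(1, 29), -5))) = Mul(-875, Add(1477, Rational(-5, 29))) = Mul(-875, Rational(42828, 29)) = Rational(-37474500, 29)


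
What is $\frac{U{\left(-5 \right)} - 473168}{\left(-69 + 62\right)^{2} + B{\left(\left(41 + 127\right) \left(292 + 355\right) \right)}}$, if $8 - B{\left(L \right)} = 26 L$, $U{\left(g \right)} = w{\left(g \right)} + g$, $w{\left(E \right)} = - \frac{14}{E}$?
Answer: $\frac{788617}{4710065} \approx 0.16743$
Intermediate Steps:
$U{\left(g \right)} = g - \frac{14}{g}$ ($U{\left(g \right)} = - \frac{14}{g} + g = g - \frac{14}{g}$)
$B{\left(L \right)} = 8 - 26 L$
$\frac{U{\left(-5 \right)} - 473168}{\left(-69 + 62\right)^{2} + B{\left(\left(41 + 127\right) \left(292 + 355\right) \right)}} = \frac{\left(-5 - \frac{14}{-5}\right) - 473168}{\left(-69 + 62\right)^{2} + \left(8 - 26 \left(41 + 127\right) \left(292 + 355\right)\right)} = \frac{\left(-5 - - \frac{14}{5}\right) - 473168}{\left(-7\right)^{2} + \left(8 - 26 \cdot 168 \cdot 647\right)} = \frac{\left(-5 + \frac{14}{5}\right) - 473168}{49 + \left(8 - 2826096\right)} = \frac{- \frac{11}{5} - 473168}{49 + \left(8 - 2826096\right)} = - \frac{2365851}{5 \left(49 - 2826088\right)} = - \frac{2365851}{5 \left(-2826039\right)} = \left(- \frac{2365851}{5}\right) \left(- \frac{1}{2826039}\right) = \frac{788617}{4710065}$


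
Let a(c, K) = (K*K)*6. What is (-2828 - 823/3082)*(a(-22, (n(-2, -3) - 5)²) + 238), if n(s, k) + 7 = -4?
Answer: -1714813978713/1541 ≈ -1.1128e+9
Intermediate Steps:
n(s, k) = -11 (n(s, k) = -7 - 4 = -11)
a(c, K) = 6*K² (a(c, K) = K²*6 = 6*K²)
(-2828 - 823/3082)*(a(-22, (n(-2, -3) - 5)²) + 238) = (-2828 - 823/3082)*(6*((-11 - 5)²)² + 238) = (-2828 - 823*1/3082)*(6*((-16)²)² + 238) = (-2828 - 823/3082)*(6*256² + 238) = -8716719*(6*65536 + 238)/3082 = -8716719*(393216 + 238)/3082 = -8716719/3082*393454 = -1714813978713/1541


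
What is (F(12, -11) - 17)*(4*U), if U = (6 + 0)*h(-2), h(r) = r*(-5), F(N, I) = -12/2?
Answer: -5520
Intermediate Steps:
F(N, I) = -6 (F(N, I) = -12*½ = -6)
h(r) = -5*r
U = 60 (U = (6 + 0)*(-5*(-2)) = 6*10 = 60)
(F(12, -11) - 17)*(4*U) = (-6 - 17)*(4*60) = -23*240 = -5520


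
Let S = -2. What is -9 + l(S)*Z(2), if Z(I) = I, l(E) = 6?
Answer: 3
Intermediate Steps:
-9 + l(S)*Z(2) = -9 + 6*2 = -9 + 12 = 3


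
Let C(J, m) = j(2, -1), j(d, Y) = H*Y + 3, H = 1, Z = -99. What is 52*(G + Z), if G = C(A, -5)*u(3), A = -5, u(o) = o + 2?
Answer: -4628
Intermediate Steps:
j(d, Y) = 3 + Y (j(d, Y) = 1*Y + 3 = Y + 3 = 3 + Y)
u(o) = 2 + o
C(J, m) = 2 (C(J, m) = 3 - 1 = 2)
G = 10 (G = 2*(2 + 3) = 2*5 = 10)
52*(G + Z) = 52*(10 - 99) = 52*(-89) = -4628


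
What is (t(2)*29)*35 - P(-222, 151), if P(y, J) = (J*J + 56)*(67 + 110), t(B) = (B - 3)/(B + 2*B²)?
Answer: -8091581/2 ≈ -4.0458e+6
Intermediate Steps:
t(B) = (-3 + B)/(B + 2*B²)
P(y, J) = 9912 + 177*J² (P(y, J) = (J² + 56)*177 = (56 + J²)*177 = 9912 + 177*J²)
(t(2)*29)*35 - P(-222, 151) = (((-3 + 2)/(2*(1 + 2*2)))*29)*35 - (9912 + 177*151²) = (((½)*(-1)/(1 + 4))*29)*35 - (9912 + 177*22801) = (((½)*(-1)/5)*29)*35 - (9912 + 4035777) = (((½)*(⅕)*(-1))*29)*35 - 1*4045689 = -⅒*29*35 - 4045689 = -29/10*35 - 4045689 = -203/2 - 4045689 = -8091581/2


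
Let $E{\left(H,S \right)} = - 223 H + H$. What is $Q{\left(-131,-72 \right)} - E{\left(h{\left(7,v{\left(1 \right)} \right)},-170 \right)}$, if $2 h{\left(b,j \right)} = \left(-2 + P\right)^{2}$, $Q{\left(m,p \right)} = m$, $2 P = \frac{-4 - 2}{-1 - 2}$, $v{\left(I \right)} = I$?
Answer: $-20$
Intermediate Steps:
$P = 1$ ($P = \frac{\left(-4 - 2\right) \frac{1}{-1 - 2}}{2} = \frac{\left(-6\right) \frac{1}{-3}}{2} = \frac{\left(-6\right) \left(- \frac{1}{3}\right)}{2} = \frac{1}{2} \cdot 2 = 1$)
$h{\left(b,j \right)} = \frac{1}{2}$ ($h{\left(b,j \right)} = \frac{\left(-2 + 1\right)^{2}}{2} = \frac{\left(-1\right)^{2}}{2} = \frac{1}{2} \cdot 1 = \frac{1}{2}$)
$E{\left(H,S \right)} = - 222 H$
$Q{\left(-131,-72 \right)} - E{\left(h{\left(7,v{\left(1 \right)} \right)},-170 \right)} = -131 - \left(-222\right) \frac{1}{2} = -131 - -111 = -131 + 111 = -20$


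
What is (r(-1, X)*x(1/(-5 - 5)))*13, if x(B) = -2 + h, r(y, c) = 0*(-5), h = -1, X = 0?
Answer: 0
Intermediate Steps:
r(y, c) = 0
x(B) = -3 (x(B) = -2 - 1 = -3)
(r(-1, X)*x(1/(-5 - 5)))*13 = (0*(-3))*13 = 0*13 = 0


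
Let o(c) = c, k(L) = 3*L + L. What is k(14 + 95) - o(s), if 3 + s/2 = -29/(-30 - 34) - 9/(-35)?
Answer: 493449/1120 ≈ 440.58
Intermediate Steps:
k(L) = 4*L
s = -5129/1120 (s = -6 + 2*(-29/(-30 - 34) - 9/(-35)) = -6 + 2*(-29/(-64) - 9*(-1/35)) = -6 + 2*(-29*(-1/64) + 9/35) = -6 + 2*(29/64 + 9/35) = -6 + 2*(1591/2240) = -6 + 1591/1120 = -5129/1120 ≈ -4.5795)
k(14 + 95) - o(s) = 4*(14 + 95) - 1*(-5129/1120) = 4*109 + 5129/1120 = 436 + 5129/1120 = 493449/1120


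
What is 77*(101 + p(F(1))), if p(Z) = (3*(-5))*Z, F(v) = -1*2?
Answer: 10087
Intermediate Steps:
F(v) = -2
p(Z) = -15*Z
77*(101 + p(F(1))) = 77*(101 - 15*(-2)) = 77*(101 + 30) = 77*131 = 10087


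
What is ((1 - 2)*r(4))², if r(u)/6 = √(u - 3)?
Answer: 36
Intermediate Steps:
r(u) = 6*√(-3 + u) (r(u) = 6*√(u - 3) = 6*√(-3 + u))
((1 - 2)*r(4))² = ((1 - 2)*(6*√(-3 + 4)))² = (-6*√1)² = (-6)² = 36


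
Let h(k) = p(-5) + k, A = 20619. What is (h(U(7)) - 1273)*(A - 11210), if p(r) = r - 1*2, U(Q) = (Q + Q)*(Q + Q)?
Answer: -10199356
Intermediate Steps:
U(Q) = 4*Q² (U(Q) = (2*Q)*(2*Q) = 4*Q²)
p(r) = -2 + r (p(r) = r - 2 = -2 + r)
h(k) = -7 + k (h(k) = (-2 - 5) + k = -7 + k)
(h(U(7)) - 1273)*(A - 11210) = ((-7 + 4*7²) - 1273)*(20619 - 11210) = ((-7 + 4*49) - 1273)*9409 = ((-7 + 196) - 1273)*9409 = (189 - 1273)*9409 = -1084*9409 = -10199356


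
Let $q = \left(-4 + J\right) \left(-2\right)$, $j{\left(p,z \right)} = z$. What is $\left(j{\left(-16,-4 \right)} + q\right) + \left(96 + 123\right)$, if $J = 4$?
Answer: $215$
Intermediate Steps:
$q = 0$ ($q = \left(-4 + 4\right) \left(-2\right) = 0 \left(-2\right) = 0$)
$\left(j{\left(-16,-4 \right)} + q\right) + \left(96 + 123\right) = \left(-4 + 0\right) + \left(96 + 123\right) = -4 + 219 = 215$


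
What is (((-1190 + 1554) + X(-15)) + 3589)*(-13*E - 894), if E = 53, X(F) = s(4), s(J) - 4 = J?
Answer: -6270263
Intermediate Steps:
s(J) = 4 + J
X(F) = 8 (X(F) = 4 + 4 = 8)
(((-1190 + 1554) + X(-15)) + 3589)*(-13*E - 894) = (((-1190 + 1554) + 8) + 3589)*(-13*53 - 894) = ((364 + 8) + 3589)*(-689 - 894) = (372 + 3589)*(-1583) = 3961*(-1583) = -6270263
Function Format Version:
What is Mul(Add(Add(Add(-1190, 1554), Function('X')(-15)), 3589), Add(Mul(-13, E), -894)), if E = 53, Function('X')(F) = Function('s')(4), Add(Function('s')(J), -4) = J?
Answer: -6270263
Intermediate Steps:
Function('s')(J) = Add(4, J)
Function('X')(F) = 8 (Function('X')(F) = Add(4, 4) = 8)
Mul(Add(Add(Add(-1190, 1554), Function('X')(-15)), 3589), Add(Mul(-13, E), -894)) = Mul(Add(Add(Add(-1190, 1554), 8), 3589), Add(Mul(-13, 53), -894)) = Mul(Add(Add(364, 8), 3589), Add(-689, -894)) = Mul(Add(372, 3589), -1583) = Mul(3961, -1583) = -6270263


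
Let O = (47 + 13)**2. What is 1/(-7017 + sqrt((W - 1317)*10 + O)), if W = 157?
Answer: -7017/49246289 - 40*I*sqrt(5)/49246289 ≈ -0.00014249 - 1.8162e-6*I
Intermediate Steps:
O = 3600 (O = 60**2 = 3600)
1/(-7017 + sqrt((W - 1317)*10 + O)) = 1/(-7017 + sqrt((157 - 1317)*10 + 3600)) = 1/(-7017 + sqrt(-1160*10 + 3600)) = 1/(-7017 + sqrt(-11600 + 3600)) = 1/(-7017 + sqrt(-8000)) = 1/(-7017 + 40*I*sqrt(5))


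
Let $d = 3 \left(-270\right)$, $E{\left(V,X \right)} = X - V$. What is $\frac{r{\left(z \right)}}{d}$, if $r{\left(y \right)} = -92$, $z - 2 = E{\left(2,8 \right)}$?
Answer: $\frac{46}{405} \approx 0.11358$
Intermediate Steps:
$z = 8$ ($z = 2 + \left(8 - 2\right) = 2 + 6 = 8$)
$d = -810$
$\frac{r{\left(z \right)}}{d} = - \frac{92}{-810} = \left(-92\right) \left(- \frac{1}{810}\right) = \frac{46}{405}$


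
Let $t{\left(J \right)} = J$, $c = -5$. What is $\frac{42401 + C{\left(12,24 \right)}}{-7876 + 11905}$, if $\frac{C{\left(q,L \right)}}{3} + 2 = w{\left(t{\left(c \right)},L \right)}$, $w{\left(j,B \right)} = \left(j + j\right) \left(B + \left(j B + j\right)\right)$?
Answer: $\frac{575}{51} \approx 11.275$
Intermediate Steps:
$w{\left(j,B \right)} = 2 j \left(B + j + B j\right)$ ($w{\left(j,B \right)} = 2 j \left(B + \left(B j + j\right)\right) = 2 j \left(B + \left(j + B j\right)\right) = 2 j \left(B + j + B j\right)$)
$C{\left(q,L \right)} = 144 + 120 L$ ($C{\left(q,L \right)} = -6 + 3 \cdot 2 \left(-5\right) \left(L - 5 + L \left(-5\right)\right) = -6 + 3 \cdot 2 \left(-5\right) \left(L - 5 - 5 L\right) = -6 + 3 \cdot 2 \left(-5\right) \left(-5 - 4 L\right) = -6 + 3 \left(50 + 40 L\right) = -6 + \left(150 + 120 L\right) = 144 + 120 L$)
$\frac{42401 + C{\left(12,24 \right)}}{-7876 + 11905} = \frac{42401 + \left(144 + 120 \cdot 24\right)}{-7876 + 11905} = \frac{42401 + \left(144 + 2880\right)}{4029} = \left(42401 + 3024\right) \frac{1}{4029} = 45425 \cdot \frac{1}{4029} = \frac{575}{51}$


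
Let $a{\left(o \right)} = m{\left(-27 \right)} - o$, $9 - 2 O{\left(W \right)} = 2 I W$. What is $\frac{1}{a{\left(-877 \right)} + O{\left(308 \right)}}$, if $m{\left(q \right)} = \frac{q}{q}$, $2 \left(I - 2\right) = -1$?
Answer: $\frac{2}{841} \approx 0.0023781$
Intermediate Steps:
$I = \frac{3}{2}$ ($I = 2 + \frac{1}{2} \left(-1\right) = 2 - \frac{1}{2} = \frac{3}{2} \approx 1.5$)
$m{\left(q \right)} = 1$
$O{\left(W \right)} = \frac{9}{2} - \frac{3 W}{2}$ ($O{\left(W \right)} = \frac{9}{2} - \frac{2 \cdot \frac{3}{2} W}{2} = \frac{9}{2} - \frac{3 W}{2}$)
$a{\left(o \right)} = 1 - o$
$\frac{1}{a{\left(-877 \right)} + O{\left(308 \right)}} = \frac{1}{\left(1 - -877\right) + \left(\frac{9}{2} - 462\right)} = \frac{1}{\left(1 + 877\right) + \left(\frac{9}{2} - 462\right)} = \frac{1}{878 - \frac{915}{2}} = \frac{1}{\frac{841}{2}} = \frac{2}{841}$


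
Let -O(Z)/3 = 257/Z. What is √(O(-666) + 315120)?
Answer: √15530431134/222 ≈ 561.36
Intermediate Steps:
O(Z) = -771/Z
√(O(-666) + 315120) = √(-771/(-666) + 315120) = √(-771*(-1/666) + 315120) = √(257/222 + 315120) = √(69956897/222) = √15530431134/222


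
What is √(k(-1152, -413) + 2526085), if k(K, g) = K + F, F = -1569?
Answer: 2*√630841 ≈ 1588.5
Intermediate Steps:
k(K, g) = -1569 + K (k(K, g) = K - 1569 = -1569 + K)
√(k(-1152, -413) + 2526085) = √((-1569 - 1152) + 2526085) = √(-2721 + 2526085) = √2523364 = 2*√630841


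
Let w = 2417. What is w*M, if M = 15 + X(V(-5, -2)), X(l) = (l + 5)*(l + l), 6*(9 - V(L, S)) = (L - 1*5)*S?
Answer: 2955991/9 ≈ 3.2844e+5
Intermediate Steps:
V(L, S) = 9 - S*(-5 + L)/6 (V(L, S) = 9 - (L - 1*5)*S/6 = 9 - (L - 5)*S/6 = 9 - (-5 + L)*S/6 = 9 - S*(-5 + L)/6)
X(l) = 2*l*(5 + l) (X(l) = (5 + l)*(2*l) = 2*l*(5 + l))
M = 1223/9 (M = 15 + 2*(9 + (⅚)*(-2) - ⅙*(-5)*(-2))*(5 + (9 + (⅚)*(-2) - ⅙*(-5)*(-2))) = 15 + 2*(9 - 5/3 - 5/3)*(5 + (9 - 5/3 - 5/3)) = 15 + 2*(17/3)*(5 + 17/3) = 15 + 2*(17/3)*(32/3) = 15 + 1088/9 = 1223/9 ≈ 135.89)
w*M = 2417*(1223/9) = 2955991/9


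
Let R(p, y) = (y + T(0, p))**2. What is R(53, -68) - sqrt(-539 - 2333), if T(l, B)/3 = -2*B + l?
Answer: 148996 - 2*I*sqrt(718) ≈ 1.49e+5 - 53.591*I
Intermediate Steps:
T(l, B) = -6*B + 3*l (T(l, B) = 3*(-2*B + l) = 3*(l - 2*B) = -6*B + 3*l)
R(p, y) = (y - 6*p)**2 (R(p, y) = (y + (-6*p + 3*0))**2 = (y + (-6*p + 0))**2 = (y - 6*p)**2)
R(53, -68) - sqrt(-539 - 2333) = (-1*(-68) + 6*53)**2 - sqrt(-539 - 2333) = (68 + 318)**2 - sqrt(-2872) = 386**2 - 2*I*sqrt(718) = 148996 - 2*I*sqrt(718)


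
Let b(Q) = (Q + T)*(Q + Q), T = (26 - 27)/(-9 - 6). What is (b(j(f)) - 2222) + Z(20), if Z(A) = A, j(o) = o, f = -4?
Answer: -32558/15 ≈ -2170.5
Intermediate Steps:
T = 1/15 (T = -1/(-15) = -1*(-1/15) = 1/15 ≈ 0.066667)
b(Q) = 2*Q*(1/15 + Q) (b(Q) = (Q + 1/15)*(Q + Q) = (1/15 + Q)*(2*Q) = 2*Q*(1/15 + Q))
(b(j(f)) - 2222) + Z(20) = ((2/15)*(-4)*(1 + 15*(-4)) - 2222) + 20 = ((2/15)*(-4)*(1 - 60) - 2222) + 20 = ((2/15)*(-4)*(-59) - 2222) + 20 = (472/15 - 2222) + 20 = -32858/15 + 20 = -32558/15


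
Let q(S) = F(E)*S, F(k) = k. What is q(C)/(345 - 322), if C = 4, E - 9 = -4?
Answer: 20/23 ≈ 0.86957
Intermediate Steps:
E = 5 (E = 9 - 4 = 5)
q(S) = 5*S
q(C)/(345 - 322) = (5*4)/(345 - 322) = 20/23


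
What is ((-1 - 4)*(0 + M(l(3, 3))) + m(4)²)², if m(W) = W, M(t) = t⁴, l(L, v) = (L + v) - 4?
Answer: 4096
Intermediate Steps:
l(L, v) = -4 + L + v
((-1 - 4)*(0 + M(l(3, 3))) + m(4)²)² = ((-1 - 4)*(0 + (-4 + 3 + 3)⁴) + 4²)² = (-5*(0 + 2⁴) + 16)² = (-5*(0 + 16) + 16)² = (-5*16 + 16)² = (-80 + 16)² = (-64)² = 4096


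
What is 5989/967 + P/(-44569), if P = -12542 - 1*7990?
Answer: 286778185/43098223 ≈ 6.6541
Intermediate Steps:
P = -20532 (P = -12542 - 7990 = -20532)
5989/967 + P/(-44569) = 5989/967 - 20532/(-44569) = 5989*(1/967) - 20532*(-1/44569) = 5989/967 + 20532/44569 = 286778185/43098223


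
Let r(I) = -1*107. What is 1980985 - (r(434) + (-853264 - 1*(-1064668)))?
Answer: 1769688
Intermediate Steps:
r(I) = -107
1980985 - (r(434) + (-853264 - 1*(-1064668))) = 1980985 - (-107 + (-853264 - 1*(-1064668))) = 1980985 - (-107 + (-853264 + 1064668)) = 1980985 - (-107 + 211404) = 1980985 - 1*211297 = 1980985 - 211297 = 1769688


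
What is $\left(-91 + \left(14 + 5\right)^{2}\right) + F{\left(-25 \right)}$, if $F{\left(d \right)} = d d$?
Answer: $895$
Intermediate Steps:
$F{\left(d \right)} = d^{2}$
$\left(-91 + \left(14 + 5\right)^{2}\right) + F{\left(-25 \right)} = \left(-91 + \left(14 + 5\right)^{2}\right) + \left(-25\right)^{2} = \left(-91 + 19^{2}\right) + 625 = \left(-91 + 361\right) + 625 = 270 + 625 = 895$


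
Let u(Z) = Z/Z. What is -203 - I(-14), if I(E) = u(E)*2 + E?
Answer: -191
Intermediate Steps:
u(Z) = 1
I(E) = 2 + E (I(E) = 1*2 + E = 2 + E)
-203 - I(-14) = -203 - (2 - 14) = -203 - 1*(-12) = -203 + 12 = -191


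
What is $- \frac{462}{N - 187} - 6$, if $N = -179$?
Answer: $- \frac{289}{61} \approx -4.7377$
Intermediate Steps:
$- \frac{462}{N - 187} - 6 = - \frac{462}{-179 - 187} - 6 = - \frac{462}{-366} - 6 = \left(-462\right) \left(- \frac{1}{366}\right) - 6 = \frac{77}{61} - 6 = - \frac{289}{61}$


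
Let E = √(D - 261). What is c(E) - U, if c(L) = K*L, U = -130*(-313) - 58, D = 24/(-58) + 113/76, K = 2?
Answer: -40632 + I*√315656329/551 ≈ -40632.0 + 32.245*I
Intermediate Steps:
D = 2365/2204 (D = 24*(-1/58) + 113*(1/76) = -12/29 + 113/76 = 2365/2204 ≈ 1.0730)
E = I*√315656329/1102 (E = √(2365/2204 - 261) = √(-572879/2204) = I*√315656329/1102 ≈ 16.122*I)
U = 40632 (U = 40690 - 58 = 40632)
c(L) = 2*L
c(E) - U = 2*(I*√315656329/1102) - 1*40632 = I*√315656329/551 - 40632 = -40632 + I*√315656329/551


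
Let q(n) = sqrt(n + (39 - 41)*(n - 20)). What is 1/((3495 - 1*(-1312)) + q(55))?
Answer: 4807/23107264 - I*sqrt(15)/23107264 ≈ 0.00020803 - 1.6761e-7*I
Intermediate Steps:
q(n) = sqrt(40 - n) (q(n) = sqrt(n - 2*(-20 + n)) = sqrt(n + (40 - 2*n)) = sqrt(40 - n))
1/((3495 - 1*(-1312)) + q(55)) = 1/((3495 - 1*(-1312)) + sqrt(40 - 1*55)) = 1/((3495 + 1312) + sqrt(40 - 55)) = 1/(4807 + sqrt(-15)) = 1/(4807 + I*sqrt(15))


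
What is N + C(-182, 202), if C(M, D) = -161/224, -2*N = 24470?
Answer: -391543/32 ≈ -12236.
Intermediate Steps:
N = -12235 (N = -½*24470 = -12235)
C(M, D) = -23/32 (C(M, D) = -161*1/224 = -23/32)
N + C(-182, 202) = -12235 - 23/32 = -391543/32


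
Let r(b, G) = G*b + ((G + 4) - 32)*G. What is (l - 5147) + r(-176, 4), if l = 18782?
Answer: 12835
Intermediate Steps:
r(b, G) = G*b + G*(-28 + G) (r(b, G) = G*b + ((4 + G) - 32)*G = G*b + (-28 + G)*G = G*b + G*(-28 + G))
(l - 5147) + r(-176, 4) = (18782 - 5147) + 4*(-28 + 4 - 176) = 13635 + 4*(-200) = 13635 - 800 = 12835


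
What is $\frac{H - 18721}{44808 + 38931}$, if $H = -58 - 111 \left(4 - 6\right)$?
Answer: $- \frac{18557}{83739} \approx -0.22161$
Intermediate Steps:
$H = 164$ ($H = -58 - 111 \left(4 - 6\right) = -58 - -222 = -58 + 222 = 164$)
$\frac{H - 18721}{44808 + 38931} = \frac{164 - 18721}{44808 + 38931} = - \frac{18557}{83739}$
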